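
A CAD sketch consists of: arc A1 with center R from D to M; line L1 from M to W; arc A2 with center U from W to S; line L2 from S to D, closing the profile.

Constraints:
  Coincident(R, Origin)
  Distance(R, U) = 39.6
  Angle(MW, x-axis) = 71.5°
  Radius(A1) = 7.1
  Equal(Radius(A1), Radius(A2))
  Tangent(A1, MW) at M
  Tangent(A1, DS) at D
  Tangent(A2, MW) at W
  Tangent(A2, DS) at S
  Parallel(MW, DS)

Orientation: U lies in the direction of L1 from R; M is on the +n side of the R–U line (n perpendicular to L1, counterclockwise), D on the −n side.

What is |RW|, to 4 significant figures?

40.23

The slot axis is L1's direction at 71.5°, so u = (cos 71.5°, sin 71.5°) = (0.3173, 0.9483) and n = (−sin 71.5°, cos 71.5°) = (-0.9483, 0.3173). R is at the origin and U lies 39.6 along u from R, so U = 39.6·u = (12.57, 37.55). Tangency of A1 to both parallel lines with radius 7.1 puts M and D at R ± 7.1·n: M = (-6.733, 2.253), D = (6.733, -2.253). Equal radii place W and S the same way about U: W = U + 7.1·n = (5.832, 39.81), S = U − 7.1·n = (19.30, 35.30). Then |RW| = |W − R| = 40.23.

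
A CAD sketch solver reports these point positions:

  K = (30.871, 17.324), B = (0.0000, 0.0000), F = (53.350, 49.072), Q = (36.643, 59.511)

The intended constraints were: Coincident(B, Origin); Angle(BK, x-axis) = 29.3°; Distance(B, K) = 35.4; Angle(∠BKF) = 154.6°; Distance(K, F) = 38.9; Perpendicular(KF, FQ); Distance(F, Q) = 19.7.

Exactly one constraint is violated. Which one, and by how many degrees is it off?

Perpendicular(KF, FQ) — off by 3.30°.

B = (0.00, 0.00) ✓; BK at 29.30° ✓; |BK| = 35.40 ✓; ∠BKF = 154.6° ✓; |KF| = 38.90 ✓; ∠(KF, FQ) = 93.30° ✗; |FQ| = 19.70 ✓.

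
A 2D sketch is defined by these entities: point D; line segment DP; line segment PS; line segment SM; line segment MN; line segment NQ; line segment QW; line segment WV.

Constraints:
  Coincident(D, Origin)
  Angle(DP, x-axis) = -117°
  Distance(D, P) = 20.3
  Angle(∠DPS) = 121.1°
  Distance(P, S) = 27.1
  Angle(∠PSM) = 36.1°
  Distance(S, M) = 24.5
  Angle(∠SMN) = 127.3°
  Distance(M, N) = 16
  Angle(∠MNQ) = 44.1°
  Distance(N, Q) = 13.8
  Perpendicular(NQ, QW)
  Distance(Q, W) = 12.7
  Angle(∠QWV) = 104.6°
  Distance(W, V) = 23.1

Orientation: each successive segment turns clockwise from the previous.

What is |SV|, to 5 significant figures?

45.627

The perpendicularity gives QW at right angles to NQ, so QW runs at 121.60°; with |QW| = 12.7, W = (-20.321, -4.0884). ∠QWV = 104.6° gives WV at 46.200° from the x-axis; with |WV| = 23.1, V = (-4.3329, 12.584). Then |SV| = |V − S| = 45.627.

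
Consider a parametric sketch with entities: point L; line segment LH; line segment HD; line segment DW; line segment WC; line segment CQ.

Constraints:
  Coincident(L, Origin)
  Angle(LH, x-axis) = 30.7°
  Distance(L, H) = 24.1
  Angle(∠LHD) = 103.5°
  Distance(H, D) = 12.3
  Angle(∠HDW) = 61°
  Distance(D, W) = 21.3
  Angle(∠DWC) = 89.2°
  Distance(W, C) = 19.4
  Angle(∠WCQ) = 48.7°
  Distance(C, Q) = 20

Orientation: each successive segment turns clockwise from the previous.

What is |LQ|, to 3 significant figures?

23.1

L is at the origin; LH runs at 30.7° with length 24.1, so H = (20.7, 12.3). ∠LHD = 103.5° gives HD at -45.8° from the x-axis; with |HD| = 12.3, D = (29.3, 3.49). ∠HDW = 61.0° gives DW at -165° from the x-axis; with |DW| = 21.3, W = (8.74, -2.10). ∠DWC = 89.2° gives WC at 104° from the x-axis; with |WC| = 19.4, C = (3.92, 16.7). ∠WCQ = 48.7° gives CQ at -26.9° from the x-axis; with |CQ| = 20.0, Q = (21.8, 7.64). Then |LQ| = |Q − L| = 23.1.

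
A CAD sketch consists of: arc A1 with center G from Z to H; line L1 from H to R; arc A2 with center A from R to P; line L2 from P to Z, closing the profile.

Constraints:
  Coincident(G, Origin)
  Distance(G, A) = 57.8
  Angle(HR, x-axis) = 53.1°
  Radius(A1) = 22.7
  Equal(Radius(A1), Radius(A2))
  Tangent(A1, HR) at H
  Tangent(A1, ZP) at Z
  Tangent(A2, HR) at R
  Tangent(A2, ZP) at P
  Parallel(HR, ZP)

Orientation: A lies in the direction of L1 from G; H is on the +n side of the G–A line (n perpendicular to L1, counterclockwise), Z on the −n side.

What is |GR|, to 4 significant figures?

62.10

Tangency of A1 to both parallel lines with radius 22.7 puts H and Z at G ± 22.7·n: H = (-18.15, 13.63), Z = (18.15, -13.63). Equal radii place R and P the same way about A: R = A + 22.7·n = (16.55, 59.85), P = A − 22.7·n = (52.86, 32.59). Then |GR| = |R − G| = 62.10.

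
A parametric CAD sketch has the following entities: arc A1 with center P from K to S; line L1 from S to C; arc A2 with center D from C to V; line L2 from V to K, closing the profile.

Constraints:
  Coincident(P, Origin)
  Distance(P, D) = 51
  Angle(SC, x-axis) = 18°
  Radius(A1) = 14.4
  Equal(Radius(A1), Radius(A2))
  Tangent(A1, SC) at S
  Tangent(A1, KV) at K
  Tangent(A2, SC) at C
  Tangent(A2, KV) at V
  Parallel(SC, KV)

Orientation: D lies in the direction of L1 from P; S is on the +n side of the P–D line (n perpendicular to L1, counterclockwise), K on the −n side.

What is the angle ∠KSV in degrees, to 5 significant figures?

60.546°

The slot axis is L1's direction at 18.0°, so u = (cos 18.0°, sin 18.0°) = (0.95106, 0.30902) and n = (−sin 18.0°, cos 18.0°) = (-0.30902, 0.95106). P is at the origin and D lies 51.0 along u from P, so D = 51.0·u = (48.504, 15.760). Tangency of A1 to both parallel lines with radius 14.4 puts S and K at P ± 14.4·n: S = (-4.4498, 13.695), K = (4.4498, -13.695). Equal radii place C and V the same way about D: C = D + 14.4·n = (44.054, 29.455), V = D − 14.4·n = (52.954, 2.0647). Then cos ∠KSV = SK·SV / (|SK||SV|), giving 60.546°.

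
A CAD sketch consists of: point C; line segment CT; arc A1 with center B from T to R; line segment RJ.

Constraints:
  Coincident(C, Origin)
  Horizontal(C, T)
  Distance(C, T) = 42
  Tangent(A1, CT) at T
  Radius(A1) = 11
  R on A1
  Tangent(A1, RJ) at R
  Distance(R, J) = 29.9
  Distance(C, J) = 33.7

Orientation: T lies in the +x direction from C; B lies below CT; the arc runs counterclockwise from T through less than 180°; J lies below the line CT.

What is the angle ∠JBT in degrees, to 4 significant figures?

125.7°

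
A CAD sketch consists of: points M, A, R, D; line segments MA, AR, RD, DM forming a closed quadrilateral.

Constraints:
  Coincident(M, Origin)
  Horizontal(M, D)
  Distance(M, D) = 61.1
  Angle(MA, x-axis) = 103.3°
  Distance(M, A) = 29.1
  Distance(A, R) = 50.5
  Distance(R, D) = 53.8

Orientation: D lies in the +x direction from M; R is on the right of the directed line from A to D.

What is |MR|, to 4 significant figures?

21.90

Checks: |AR| = 50.50 ✓; |RD| = 53.80 ✓.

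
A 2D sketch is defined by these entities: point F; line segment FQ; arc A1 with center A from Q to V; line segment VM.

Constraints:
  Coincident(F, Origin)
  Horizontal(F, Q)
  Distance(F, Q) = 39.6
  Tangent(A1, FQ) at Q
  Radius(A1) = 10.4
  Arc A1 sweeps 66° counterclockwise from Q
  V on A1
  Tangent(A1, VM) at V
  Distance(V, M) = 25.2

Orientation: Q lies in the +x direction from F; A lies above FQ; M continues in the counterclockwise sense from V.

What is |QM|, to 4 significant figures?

35.25

F is at the origin; F and Q share the same y with |FQ| = 39.6 and Q on the +x side, so Q = (39.60, 0.000). The tangent condition forces AQ to be normal to FQ, so A = Q + (0, 10.4) = (39.60, 10.40). On A1, Q sits at bearing -90° from A; a 66° counterclockwise sweep puts V at bearing -24°, so V = A + 10.4·(cos -24°, sin -24°) = (49.10, 6.170). The tangent condition forces AV to be normal to VM, so VM runs along (−sin -24°, cos -24°); with |VM| = 25.2, M = (59.35, 29.19). Then |QM| = |M − Q| = 35.25.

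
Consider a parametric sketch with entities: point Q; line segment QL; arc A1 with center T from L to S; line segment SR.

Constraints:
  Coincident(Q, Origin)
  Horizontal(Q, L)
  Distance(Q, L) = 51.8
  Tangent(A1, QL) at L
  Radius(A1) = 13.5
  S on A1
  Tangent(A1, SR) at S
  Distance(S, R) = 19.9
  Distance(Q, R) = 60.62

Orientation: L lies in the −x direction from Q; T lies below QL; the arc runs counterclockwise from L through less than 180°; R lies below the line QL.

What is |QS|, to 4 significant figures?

65.66

Q is at the origin; QL is horizontal with |QL| = 51.8 and L on the −x side, so L = (-51.80, 0.000). The tangent condition forces TL to be normal to QL, so T = L + (0, -13.5) = (-51.80, -13.50). Since TS ⟂ SR (tangency), |TR| = √(13.5² + 19.9²) = 24.05 regardless of where S sits on A1. So R lies on both circle(Q, 60.62) and circle(T, 24.05); the below-QL intersection is R = (-47.85, -37.22). S is the foot of the tangent from R: S = (-61.57, -22.81).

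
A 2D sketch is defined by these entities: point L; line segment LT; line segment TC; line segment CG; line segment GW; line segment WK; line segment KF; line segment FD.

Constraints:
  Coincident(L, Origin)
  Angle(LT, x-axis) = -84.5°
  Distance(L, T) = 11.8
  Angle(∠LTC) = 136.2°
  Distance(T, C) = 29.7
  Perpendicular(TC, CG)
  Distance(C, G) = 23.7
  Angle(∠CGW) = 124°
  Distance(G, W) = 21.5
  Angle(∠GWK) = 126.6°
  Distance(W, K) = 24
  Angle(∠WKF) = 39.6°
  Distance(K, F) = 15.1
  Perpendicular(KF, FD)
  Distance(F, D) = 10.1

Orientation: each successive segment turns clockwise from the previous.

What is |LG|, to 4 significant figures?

41.25

L is at the origin; LT runs at -84.5° with length 11.8, so T = (1.131, -11.75). ∠LTC = 136.2° gives TC at -128.3° from the x-axis; with |TC| = 29.7, C = (-17.28, -35.05). TC is perpendicular to CG, so CG runs at 141.7°; with |CG| = 23.7, G = (-35.88, -20.36). Then |LG| = |G − L| = 41.25.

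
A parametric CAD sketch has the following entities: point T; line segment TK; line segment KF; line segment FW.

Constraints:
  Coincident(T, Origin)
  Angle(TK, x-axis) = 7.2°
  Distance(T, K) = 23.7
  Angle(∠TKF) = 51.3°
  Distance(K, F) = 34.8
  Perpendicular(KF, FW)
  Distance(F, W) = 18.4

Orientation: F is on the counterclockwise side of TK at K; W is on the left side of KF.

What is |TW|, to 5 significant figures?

19.982

∠TKF = 51.3°, so KF runs at 7.2° + (180° − 51.3°) = 135.90° from the x-axis; with |KF| = 34.8, F = K + 34.8·(cos 135.90°, sin 135.90°) = (-1.4777, 27.188). The perpendicularity gives FW at right angles to KF; with |FW| = 18.4 on the left of KF, W = F + 18.4·(-0.69591, -0.71813) = (-14.282, 13.975). Then |TW| = |W − T| = 19.982.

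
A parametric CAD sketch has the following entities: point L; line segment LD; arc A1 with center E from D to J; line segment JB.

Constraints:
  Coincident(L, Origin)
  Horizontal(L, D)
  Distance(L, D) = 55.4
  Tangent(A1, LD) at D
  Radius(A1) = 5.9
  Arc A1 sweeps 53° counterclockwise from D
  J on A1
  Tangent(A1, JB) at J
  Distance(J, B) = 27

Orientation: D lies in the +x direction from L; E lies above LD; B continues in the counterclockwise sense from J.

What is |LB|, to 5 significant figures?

80.018

L is at the origin; LD is horizontal with |LD| = 55.4 and D on the +x side, so D = (55.400, 0.0000). Tangency of A1 to LD means the radius ED is perpendicular to LD, so E = D + (0, 5.9) = (55.400, 5.9000). On A1, D sits at bearing -90° from E; a 53° counterclockwise sweep puts J at bearing -37°, so J = E + 5.9·(cos -37°, sin -37°) = (60.112, 2.3493). Tangency of A1 to JB means the radius EJ is perpendicular to JB, so JB runs along (−sin -37°, cos -37°); with |JB| = 27.0, B = (76.361, 23.912). Then |LB| = |B − L| = 80.018.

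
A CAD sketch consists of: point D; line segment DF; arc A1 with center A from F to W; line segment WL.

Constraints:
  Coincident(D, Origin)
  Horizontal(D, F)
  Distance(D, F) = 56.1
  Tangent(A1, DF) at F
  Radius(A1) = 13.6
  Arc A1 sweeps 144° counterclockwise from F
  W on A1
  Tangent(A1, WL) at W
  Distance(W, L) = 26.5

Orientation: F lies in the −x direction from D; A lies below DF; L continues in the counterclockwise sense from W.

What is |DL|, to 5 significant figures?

58.599

D is at the origin; DF is horizontal with |DF| = 56.1 and F on the −x side, so F = (-56.100, 0.0000). Since A1 is tangent to DF there, AF ⟂ DF, so A = F + (0, -13.6) = (-56.100, -13.600). On A1, F sits at bearing 90° from A; a 144° counterclockwise sweep puts W at bearing 234°, so W = A + 13.6·(cos 234°, sin 234°) = (-64.094, -24.603). Tangency of A1 to WL means the radius AW is perpendicular to WL, so WL runs along (−sin 234°, cos 234°); with |WL| = 26.5, L = (-42.655, -40.179). Then |DL| = |L − D| = 58.599.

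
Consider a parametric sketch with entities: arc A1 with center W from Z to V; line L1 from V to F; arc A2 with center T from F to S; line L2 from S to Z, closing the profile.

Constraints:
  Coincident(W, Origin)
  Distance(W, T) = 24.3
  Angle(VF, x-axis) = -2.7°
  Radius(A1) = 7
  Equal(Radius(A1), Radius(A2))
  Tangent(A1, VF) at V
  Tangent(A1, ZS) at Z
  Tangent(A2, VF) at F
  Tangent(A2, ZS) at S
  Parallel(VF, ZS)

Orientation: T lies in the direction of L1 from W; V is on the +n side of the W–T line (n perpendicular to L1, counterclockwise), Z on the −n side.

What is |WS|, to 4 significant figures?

25.29

The slot axis is L1's direction at -2.7°, so u = (cos -2.7°, sin -2.7°) = (0.9989, -0.04711) and n = (−sin -2.7°, cos -2.7°) = (0.04711, 0.9989). W is at the origin and T lies 24.3 along u from W, so T = 24.3·u = (24.27, -1.145). Tangency of A1 to both parallel lines with radius 7.0 puts V and Z at W ± 7.0·n: V = (0.3297, 6.992), Z = (-0.3297, -6.992). Equal radii place F and S the same way about T: F = T + 7.0·n = (24.60, 5.848), S = T − 7.0·n = (23.94, -8.137). Then |WS| = |S − W| = 25.29.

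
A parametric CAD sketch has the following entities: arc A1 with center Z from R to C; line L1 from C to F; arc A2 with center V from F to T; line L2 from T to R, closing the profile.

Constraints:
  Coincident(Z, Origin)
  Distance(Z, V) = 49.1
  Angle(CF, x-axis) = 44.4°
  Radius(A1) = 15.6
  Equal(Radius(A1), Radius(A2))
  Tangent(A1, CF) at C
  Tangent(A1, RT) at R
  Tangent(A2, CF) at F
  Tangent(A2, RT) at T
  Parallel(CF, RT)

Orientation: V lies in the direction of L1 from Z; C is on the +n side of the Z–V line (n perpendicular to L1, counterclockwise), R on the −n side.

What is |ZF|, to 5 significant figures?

51.519

The slot axis is L1's direction at 44.4°, so u = (cos 44.4°, sin 44.4°) = (0.71447, 0.69966) and n = (−sin 44.4°, cos 44.4°) = (-0.69966, 0.71447). Z is at the origin and V lies 49.1 along u from Z, so V = 49.1·u = (35.081, 34.353). Tangency of A1 to both parallel lines with radius 15.6 puts C and R at Z ± 15.6·n: C = (-10.915, 11.146), R = (10.915, -11.146). Equal radii place F and T the same way about V: F = V + 15.6·n = (24.166, 45.499), T = V − 15.6·n = (45.995, 23.208). Then |ZF| = |F − Z| = 51.519.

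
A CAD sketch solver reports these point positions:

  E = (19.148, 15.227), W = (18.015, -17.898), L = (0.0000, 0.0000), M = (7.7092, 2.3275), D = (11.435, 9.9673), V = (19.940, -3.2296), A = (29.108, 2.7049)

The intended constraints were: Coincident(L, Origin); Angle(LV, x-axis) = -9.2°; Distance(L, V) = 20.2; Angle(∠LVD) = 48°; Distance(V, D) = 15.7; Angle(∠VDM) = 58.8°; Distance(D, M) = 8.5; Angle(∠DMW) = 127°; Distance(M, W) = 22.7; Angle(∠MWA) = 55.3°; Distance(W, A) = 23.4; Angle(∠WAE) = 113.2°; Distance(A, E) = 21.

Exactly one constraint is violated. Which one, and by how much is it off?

Distance(A, E) = 21 — off by 5.00.

L = (0.00, 0.00) ✓; LV at -9.200° ✓; |LV| = 20.20 ✓; ∠LVD = 48.00° ✓; |VD| = 15.70 ✓; ∠VDM = 58.80° ✓; |DM| = 8.500 ✓; ∠DMW = 127.0° ✓; |MW| = 22.70 ✓; ∠MWA = 55.30° ✓; |WA| = 23.40 ✓; ∠WAE = 113.2° ✓; |AE| = 16.00 ✗.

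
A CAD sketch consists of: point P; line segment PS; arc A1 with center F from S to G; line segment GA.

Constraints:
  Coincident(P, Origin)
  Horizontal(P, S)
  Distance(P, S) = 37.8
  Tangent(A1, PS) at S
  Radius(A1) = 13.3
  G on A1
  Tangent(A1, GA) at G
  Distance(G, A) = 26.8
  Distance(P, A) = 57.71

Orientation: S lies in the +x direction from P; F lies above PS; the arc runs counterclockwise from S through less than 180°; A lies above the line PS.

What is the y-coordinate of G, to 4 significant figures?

19.03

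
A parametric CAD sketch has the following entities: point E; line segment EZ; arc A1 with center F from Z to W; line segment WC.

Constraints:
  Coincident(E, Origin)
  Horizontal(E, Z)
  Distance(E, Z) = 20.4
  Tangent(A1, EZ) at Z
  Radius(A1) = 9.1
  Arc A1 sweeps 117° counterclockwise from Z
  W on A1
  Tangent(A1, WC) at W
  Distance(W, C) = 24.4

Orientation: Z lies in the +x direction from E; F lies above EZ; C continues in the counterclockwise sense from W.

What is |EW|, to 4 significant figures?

31.43

Since A1 is tangent to EZ there, FZ ⟂ EZ, so F = Z + (0, 9.1) = (20.40, 9.100). On A1, Z sits at bearing -90° from F; a 117° counterclockwise sweep puts W at bearing 27°, so W = F + 9.1·(cos 27°, sin 27°) = (28.51, 13.23). Then |EW| = |W − E| = 31.43.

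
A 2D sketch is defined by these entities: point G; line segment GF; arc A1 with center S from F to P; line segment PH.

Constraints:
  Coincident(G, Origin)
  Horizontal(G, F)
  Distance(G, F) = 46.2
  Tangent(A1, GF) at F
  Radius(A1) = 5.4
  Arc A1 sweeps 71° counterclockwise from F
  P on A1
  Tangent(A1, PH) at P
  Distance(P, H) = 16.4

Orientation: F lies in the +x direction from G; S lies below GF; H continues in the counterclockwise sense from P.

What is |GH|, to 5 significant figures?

40.560

G is at the origin; G and F share the same y with |GF| = 46.2 and F on the +x side, so F = (46.200, 0.0000). Since A1 is tangent to GF there, SF ⟂ GF, so S = F + (0, -5.4) = (46.200, -5.4000). On A1, F sits at bearing 90° from S; a 71° counterclockwise sweep puts P at bearing 161°, so P = S + 5.4·(cos 161°, sin 161°) = (41.094, -3.6419). The tangent condition forces SP to be normal to PH, so PH runs along (−sin 161°, cos 161°); with |PH| = 16.4, H = (35.755, -19.148). Then |GH| = |H − G| = 40.560.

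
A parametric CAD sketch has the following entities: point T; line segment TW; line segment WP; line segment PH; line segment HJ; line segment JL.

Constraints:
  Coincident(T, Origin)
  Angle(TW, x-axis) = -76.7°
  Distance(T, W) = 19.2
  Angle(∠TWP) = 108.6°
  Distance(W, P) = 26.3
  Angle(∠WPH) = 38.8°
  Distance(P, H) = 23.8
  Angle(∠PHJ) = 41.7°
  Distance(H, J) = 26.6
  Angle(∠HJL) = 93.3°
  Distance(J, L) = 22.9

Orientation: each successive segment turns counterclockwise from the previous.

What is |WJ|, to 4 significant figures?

16.60

T is at the origin; TW runs at -76.7° with length 19.2, so W = (4.417, -18.69). ∠TWP = 108.6° gives WP at -5.300° from the x-axis; with |WP| = 26.3, P = (30.60, -21.11). ∠WPH = 38.8° gives PH at 135.9° from the x-axis; with |PH| = 23.8, H = (13.51, -4.552). ∠PHJ = 41.7° gives HJ at -85.80° from the x-axis; with |HJ| = 26.6, J = (15.46, -31.08). Then |WJ| = |J − W| = 16.60.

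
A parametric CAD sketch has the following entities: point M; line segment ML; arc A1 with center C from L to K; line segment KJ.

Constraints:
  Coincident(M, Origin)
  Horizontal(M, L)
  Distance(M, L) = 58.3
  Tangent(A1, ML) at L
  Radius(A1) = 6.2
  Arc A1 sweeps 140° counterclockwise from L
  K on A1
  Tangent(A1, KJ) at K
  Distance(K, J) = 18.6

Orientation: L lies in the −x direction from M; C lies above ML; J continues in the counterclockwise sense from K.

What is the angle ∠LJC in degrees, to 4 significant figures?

7.429°

M is at the origin; M and L share the same y with |ML| = 58.3 and L on the −x side, so L = (-58.30, 0.000). Tangency of A1 to ML means the radius CL is perpendicular to ML, so C = L + (0, 6.2) = (-58.30, 6.200). On A1, L sits at bearing -90° from C; a 140° counterclockwise sweep puts K at bearing 50°, so K = C + 6.2·(cos 50°, sin 50°) = (-54.31, 10.95). A1 meets KJ tangentially, so CK is at right angles to KJ, so KJ runs along (−sin 50°, cos 50°); with |KJ| = 18.6, J = (-68.56, 22.91). Then cos ∠LJC = JL·JC / (|JL||JC|), giving 7.429°.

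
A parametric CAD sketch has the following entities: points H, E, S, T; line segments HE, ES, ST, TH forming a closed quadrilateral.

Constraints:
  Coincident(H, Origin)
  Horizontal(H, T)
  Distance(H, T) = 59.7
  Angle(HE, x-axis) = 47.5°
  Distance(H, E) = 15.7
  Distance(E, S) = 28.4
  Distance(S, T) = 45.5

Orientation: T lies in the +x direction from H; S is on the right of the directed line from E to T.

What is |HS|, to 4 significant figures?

23.49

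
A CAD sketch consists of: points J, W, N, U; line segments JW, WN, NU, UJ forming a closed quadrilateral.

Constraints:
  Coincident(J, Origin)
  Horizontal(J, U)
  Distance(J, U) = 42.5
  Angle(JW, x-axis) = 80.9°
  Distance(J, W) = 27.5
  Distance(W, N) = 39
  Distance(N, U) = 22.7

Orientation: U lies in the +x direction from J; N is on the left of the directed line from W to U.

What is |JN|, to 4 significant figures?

48.70

Checks: |WN| = 39.00 ✓; |NU| = 22.70 ✓.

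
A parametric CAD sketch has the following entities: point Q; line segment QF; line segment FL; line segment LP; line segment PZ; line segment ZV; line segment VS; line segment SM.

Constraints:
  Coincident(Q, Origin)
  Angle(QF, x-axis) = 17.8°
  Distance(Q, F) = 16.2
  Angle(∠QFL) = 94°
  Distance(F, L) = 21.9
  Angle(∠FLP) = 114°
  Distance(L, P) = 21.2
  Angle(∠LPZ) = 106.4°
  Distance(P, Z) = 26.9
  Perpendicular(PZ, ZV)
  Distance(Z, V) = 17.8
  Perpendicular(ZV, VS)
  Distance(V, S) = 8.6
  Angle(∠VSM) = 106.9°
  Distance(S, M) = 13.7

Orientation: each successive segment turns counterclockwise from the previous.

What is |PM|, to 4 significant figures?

15.07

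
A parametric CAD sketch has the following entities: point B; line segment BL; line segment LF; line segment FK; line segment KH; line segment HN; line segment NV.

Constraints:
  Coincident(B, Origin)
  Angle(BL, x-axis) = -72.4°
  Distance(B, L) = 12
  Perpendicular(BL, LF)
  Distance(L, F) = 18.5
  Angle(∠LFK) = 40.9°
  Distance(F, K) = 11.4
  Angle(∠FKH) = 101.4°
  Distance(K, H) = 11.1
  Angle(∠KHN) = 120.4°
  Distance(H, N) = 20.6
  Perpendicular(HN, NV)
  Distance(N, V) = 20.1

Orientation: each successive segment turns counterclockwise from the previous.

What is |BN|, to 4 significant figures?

31.97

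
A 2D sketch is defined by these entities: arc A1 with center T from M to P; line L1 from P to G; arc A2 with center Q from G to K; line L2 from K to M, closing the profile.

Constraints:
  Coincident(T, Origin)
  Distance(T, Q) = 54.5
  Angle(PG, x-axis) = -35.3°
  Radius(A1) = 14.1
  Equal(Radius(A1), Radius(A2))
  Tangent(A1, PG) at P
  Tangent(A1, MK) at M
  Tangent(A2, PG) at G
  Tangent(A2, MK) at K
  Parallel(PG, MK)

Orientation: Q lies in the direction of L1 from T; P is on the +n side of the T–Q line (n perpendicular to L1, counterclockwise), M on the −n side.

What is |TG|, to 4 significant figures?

56.29

Tangency of A1 to both parallel lines with radius 14.1 puts P and M at T ± 14.1·n: P = (8.148, 11.51), M = (-8.148, -11.51). Equal radii place G and K the same way about Q: G = Q + 14.1·n = (52.63, -19.99), K = Q − 14.1·n = (36.33, -43.00). Then |TG| = |G − T| = 56.29.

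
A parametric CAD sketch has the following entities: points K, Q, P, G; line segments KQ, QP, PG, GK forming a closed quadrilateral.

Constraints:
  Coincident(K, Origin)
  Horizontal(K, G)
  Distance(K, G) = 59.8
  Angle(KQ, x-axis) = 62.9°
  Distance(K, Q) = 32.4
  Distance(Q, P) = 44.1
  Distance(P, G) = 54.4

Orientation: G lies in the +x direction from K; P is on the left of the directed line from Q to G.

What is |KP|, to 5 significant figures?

74.191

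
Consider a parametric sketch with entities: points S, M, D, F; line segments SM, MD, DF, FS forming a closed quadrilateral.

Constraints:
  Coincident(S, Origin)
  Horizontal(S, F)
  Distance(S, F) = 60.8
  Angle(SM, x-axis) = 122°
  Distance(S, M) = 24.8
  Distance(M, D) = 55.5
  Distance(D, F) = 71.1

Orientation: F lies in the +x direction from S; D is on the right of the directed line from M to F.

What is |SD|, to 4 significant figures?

33.40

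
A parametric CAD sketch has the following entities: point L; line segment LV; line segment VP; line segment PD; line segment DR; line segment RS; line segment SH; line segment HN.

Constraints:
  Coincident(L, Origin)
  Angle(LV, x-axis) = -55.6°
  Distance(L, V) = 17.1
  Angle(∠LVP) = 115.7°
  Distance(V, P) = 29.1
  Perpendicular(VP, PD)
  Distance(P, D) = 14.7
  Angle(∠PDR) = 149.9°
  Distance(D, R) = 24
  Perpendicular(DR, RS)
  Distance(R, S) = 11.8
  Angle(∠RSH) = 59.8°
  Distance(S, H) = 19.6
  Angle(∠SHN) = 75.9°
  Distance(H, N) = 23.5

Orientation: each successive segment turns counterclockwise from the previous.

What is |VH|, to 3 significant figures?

31.0

L is at the origin; LV runs at -55.6° with length 17.1, so V = (9.66, -14.1). ∠LVP = 115.7° gives VP at 8.70° from the x-axis; with |VP| = 29.1, P = (38.4, -9.71). The perpendicularity gives PD at right angles to VP, so PD runs at 98.7°; with |PD| = 14.7, D = (36.2, 4.82). ∠PDR = 149.9° gives DR at 129° from the x-axis; with |DR| = 24.0, R = (21.2, 23.5). DR ⟂ RS, so RS runs at -141°; with |RS| = 11.8, S = (12.0, 16.1). ∠RSH = 59.8° gives SH at -21.0° from the x-axis; with |SH| = 19.6, H = (30.3, 9.11). Then |VH| = |H − V| = 31.0.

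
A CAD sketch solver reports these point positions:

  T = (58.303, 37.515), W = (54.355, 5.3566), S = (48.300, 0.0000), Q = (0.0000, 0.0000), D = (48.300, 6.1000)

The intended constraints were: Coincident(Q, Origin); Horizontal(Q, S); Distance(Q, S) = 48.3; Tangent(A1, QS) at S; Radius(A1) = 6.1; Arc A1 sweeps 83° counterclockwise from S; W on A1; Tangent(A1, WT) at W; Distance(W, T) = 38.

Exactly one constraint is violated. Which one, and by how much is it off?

Distance(W, T) = 38 — off by 5.60.

Q = (0.00, 0.00) ✓; Q.y = 0.00, S.y = 0.00 ✓; |QS| = 48.30 ✓; ∠(DS, SQ) = 90.00° ✓; |DS| = 6.100 ✓; bearing(D→W) − bearing(D→S) = 83.00° ✓; |DW| = 6.100 ✓; ∠(DW, WT) = 90.00° ✓; |WT| = 32.40 ✗.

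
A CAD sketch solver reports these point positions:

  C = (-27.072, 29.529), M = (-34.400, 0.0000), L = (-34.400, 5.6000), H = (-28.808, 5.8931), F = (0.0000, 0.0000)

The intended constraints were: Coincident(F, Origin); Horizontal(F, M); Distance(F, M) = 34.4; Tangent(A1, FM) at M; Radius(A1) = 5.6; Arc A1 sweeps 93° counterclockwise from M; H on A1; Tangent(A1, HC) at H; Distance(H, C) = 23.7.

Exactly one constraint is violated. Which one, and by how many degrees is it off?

Tangent(A1, HC) at H — off by 7.20°.

F = (0.00, 0.00) ✓; F.y = 0.00, M.y = 0.00 ✓; |FM| = 34.40 ✓; ∠(LM, MF) = 90.00° ✓; |LM| = 5.600 ✓; bearing(L→H) − bearing(L→M) = 93.00° ✓; |LH| = 5.600 ✓; ∠(LH, HC) = 97.20° ✗; |HC| = 23.70 ✓.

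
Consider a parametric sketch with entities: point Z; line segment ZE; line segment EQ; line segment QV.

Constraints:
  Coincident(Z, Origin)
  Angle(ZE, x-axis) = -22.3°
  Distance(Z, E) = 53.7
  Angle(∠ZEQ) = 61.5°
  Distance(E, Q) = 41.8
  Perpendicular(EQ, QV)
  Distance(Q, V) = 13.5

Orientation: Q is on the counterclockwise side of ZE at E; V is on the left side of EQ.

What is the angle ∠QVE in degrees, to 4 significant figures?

72.10°

Z is at the origin; ZE runs at -22.3° with length 53.7, so E = 53.7·(cos -22.3°, sin -22.3°) = (49.68, -20.38). ∠ZEQ = 61.5°, so EQ runs at -22.3° + (180° − 61.5°) = 96.20° from the x-axis; with |EQ| = 41.8, Q = E + 41.8·(cos 96.20°, sin 96.20°) = (45.17, 21.18). The perpendicularity gives QV at right angles to EQ; with |QV| = 13.5 on the left of EQ, V = Q + 13.5·(-0.9942, -0.1080) = (31.75, 19.72). Then cos ∠QVE = VQ·VE / (|VQ||VE|), giving 72.10°.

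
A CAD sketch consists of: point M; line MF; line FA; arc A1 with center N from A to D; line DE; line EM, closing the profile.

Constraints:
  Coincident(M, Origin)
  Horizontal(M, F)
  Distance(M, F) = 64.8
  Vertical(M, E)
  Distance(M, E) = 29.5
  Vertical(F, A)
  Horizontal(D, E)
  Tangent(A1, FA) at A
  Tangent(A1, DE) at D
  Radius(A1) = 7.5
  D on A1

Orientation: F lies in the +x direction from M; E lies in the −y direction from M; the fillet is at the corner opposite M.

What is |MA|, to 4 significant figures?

68.43

M is at the origin; M and F share the same y with |MF| = 64.8 and F on the +x side, so F = (64.80, 0.000). M and E share the same x with |ME| = 29.5 and E on the −y side, so E = (0.000, -29.50). The virtual corner opposite M is at (64.80, -29.50). The tangent condition forces NA to be normal to FA and tangency of A1 to DE means the radius ND is perpendicular to DE, with radius 7.5, so the center N sits 7.5 in from both sides at N = (57.30, -22.00). That places the tangent points at A = (64.80, -22.00) on FA and D = (57.30, -29.50) on DE. Then |MA| = |A − M| = 68.43.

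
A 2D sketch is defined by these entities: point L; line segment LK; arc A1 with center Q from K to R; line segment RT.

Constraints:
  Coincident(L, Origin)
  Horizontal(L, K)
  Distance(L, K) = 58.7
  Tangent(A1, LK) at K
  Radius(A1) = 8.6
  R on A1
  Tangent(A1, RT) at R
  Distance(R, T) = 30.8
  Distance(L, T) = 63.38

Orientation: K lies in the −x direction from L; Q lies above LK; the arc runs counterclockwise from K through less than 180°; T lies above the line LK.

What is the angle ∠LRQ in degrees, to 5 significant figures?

171.07°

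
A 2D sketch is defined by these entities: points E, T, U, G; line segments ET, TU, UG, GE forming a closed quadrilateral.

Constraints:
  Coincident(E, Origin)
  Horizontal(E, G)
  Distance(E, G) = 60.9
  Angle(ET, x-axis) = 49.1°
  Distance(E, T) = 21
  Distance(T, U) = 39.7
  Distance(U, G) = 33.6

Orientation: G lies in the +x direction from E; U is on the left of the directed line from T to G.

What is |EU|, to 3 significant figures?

59.4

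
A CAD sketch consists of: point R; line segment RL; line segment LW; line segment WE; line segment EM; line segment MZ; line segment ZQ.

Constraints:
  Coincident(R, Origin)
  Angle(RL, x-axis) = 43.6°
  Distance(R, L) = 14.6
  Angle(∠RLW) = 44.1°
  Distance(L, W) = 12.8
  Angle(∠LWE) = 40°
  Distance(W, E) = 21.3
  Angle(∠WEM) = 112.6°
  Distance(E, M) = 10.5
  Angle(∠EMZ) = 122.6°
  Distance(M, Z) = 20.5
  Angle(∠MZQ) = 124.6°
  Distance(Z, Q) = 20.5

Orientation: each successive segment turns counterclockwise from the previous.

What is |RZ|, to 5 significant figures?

33.252

R is at the origin; RL runs at 43.6° with length 14.6, so L = (10.573, 10.068). ∠RLW = 44.1° gives LW at 179.50° from the x-axis; with |LW| = 12.8, W = (-2.2266, 10.180). ∠LWE = 40.0° gives WE at -40.500° from the x-axis; with |WE| = 21.3, E = (13.970, -3.6531). ∠WEM = 112.6° gives EM at 26.900° from the x-axis; with |EM| = 10.5, M = (23.334, 1.0975). ∠EMZ = 122.6° gives MZ at 84.300° from the x-axis; with |MZ| = 20.5, Z = (25.370, 21.496). Then |RZ| = |Z − R| = 33.252.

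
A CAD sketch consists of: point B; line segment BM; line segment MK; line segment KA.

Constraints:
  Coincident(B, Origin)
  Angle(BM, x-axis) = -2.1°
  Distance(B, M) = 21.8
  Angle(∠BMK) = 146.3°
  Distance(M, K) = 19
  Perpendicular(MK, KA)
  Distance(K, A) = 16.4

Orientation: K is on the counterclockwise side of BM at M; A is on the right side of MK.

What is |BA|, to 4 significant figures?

46.81

B is at the origin; BM runs at -2.1° with length 21.8, so M = 21.8·(cos -2.1°, sin -2.1°) = (21.79, -0.7988). ∠BMK = 146.3°, so MK runs at -2.1° + (180° − 146.3°) = 31.60° from the x-axis; with |MK| = 19.0, K = M + 19.0·(cos 31.60°, sin 31.60°) = (37.97, 9.157). MK ⟂ KA; with |KA| = 16.4 on the right of MK, A = K + 16.4·(0.5240, -0.8517) = (46.56, -4.811). Then |BA| = |A − B| = 46.81.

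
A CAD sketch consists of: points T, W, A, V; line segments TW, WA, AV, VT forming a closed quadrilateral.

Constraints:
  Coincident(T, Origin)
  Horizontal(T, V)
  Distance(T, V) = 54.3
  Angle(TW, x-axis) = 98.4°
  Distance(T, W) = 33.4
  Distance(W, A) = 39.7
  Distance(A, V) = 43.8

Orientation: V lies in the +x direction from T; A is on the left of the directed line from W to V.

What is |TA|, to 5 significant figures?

51.987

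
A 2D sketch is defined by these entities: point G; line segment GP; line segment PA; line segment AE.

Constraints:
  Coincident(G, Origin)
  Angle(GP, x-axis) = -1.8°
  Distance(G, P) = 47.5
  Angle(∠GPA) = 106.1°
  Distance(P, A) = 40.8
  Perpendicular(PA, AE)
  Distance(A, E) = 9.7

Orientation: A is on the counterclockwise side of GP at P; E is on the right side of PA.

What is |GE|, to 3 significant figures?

77.3

G is at the origin; GP runs at -1.8° with length 47.5, so P = 47.5·(cos -1.8°, sin -1.8°) = (47.5, -1.49). ∠GPA = 106.1°, so PA runs at -1.8° + (180° − 106.1°) = 72.1° from the x-axis; with |PA| = 40.8, A = P + 40.8·(cos 72.1°, sin 72.1°) = (60.0, 37.3). The perpendicularity gives AE at right angles to PA; with |AE| = 9.7 on the right of PA, E = A + 9.7·(0.952, -0.307) = (69.2, 34.4). Then |GE| = |E − G| = 77.3.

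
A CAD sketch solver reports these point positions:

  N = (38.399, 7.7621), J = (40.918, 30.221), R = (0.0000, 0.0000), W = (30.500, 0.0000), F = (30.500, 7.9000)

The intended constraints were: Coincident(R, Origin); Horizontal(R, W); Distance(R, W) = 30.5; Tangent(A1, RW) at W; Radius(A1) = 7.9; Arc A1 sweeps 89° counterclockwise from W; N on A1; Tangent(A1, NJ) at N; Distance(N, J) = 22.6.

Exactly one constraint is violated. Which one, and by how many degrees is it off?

Tangent(A1, NJ) at N — off by 5.40°.

R = (0.00, 0.00) ✓; R.y = 0.00, W.y = 0.00 ✓; |RW| = 30.50 ✓; ∠(FW, WR) = 90.00° ✓; |FW| = 7.900 ✓; bearing(F→N) − bearing(F→W) = 89.00° ✓; |FN| = 7.900 ✓; ∠(FN, NJ) = 95.40° ✗; |NJ| = 22.60 ✓.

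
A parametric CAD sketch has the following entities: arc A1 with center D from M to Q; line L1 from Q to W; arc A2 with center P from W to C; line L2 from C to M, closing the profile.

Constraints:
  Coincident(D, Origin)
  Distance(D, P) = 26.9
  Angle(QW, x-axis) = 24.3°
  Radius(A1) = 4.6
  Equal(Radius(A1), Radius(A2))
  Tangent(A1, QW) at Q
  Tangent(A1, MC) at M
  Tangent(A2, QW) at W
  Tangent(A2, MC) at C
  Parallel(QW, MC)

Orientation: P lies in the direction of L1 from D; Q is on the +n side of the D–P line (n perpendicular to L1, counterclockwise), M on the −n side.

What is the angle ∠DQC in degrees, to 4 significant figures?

71.12°

The slot axis is L1's direction at 24.3°, so u = (cos 24.3°, sin 24.3°) = (0.9114, 0.4115) and n = (−sin 24.3°, cos 24.3°) = (-0.4115, 0.9114). D is at the origin and P lies 26.9 along u from D, so P = 26.9·u = (24.52, 11.07). Tangency of A1 to both parallel lines with radius 4.6 puts Q and M at D ± 4.6·n: Q = (-1.893, 4.192), M = (1.893, -4.192). Equal radii place W and C the same way about P: W = P + 4.6·n = (22.62, 15.26), C = P − 4.6·n = (26.41, 6.877). Then cos ∠DQC = QD·QC / (|QD||QC|), giving 71.12°.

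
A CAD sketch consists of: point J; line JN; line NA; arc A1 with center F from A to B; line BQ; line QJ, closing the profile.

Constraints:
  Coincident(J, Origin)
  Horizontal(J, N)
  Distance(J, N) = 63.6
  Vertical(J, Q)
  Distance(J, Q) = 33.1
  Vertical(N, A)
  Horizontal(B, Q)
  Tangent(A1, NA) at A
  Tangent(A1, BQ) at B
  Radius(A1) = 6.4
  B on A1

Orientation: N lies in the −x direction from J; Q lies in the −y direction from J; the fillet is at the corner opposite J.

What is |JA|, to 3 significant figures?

69.0

The virtual corner opposite J is at (-63.6, -33.1). The tangent condition forces FA to be normal to NA and tangency of A1 to BQ means the radius FB is perpendicular to BQ, with radius 6.4, so the center F sits 6.4 in from both sides at F = (-57.2, -26.7). That places the tangent points at A = (-63.6, -26.7) on NA and B = (-57.2, -33.1) on BQ. Then |JA| = |A − J| = 69.0.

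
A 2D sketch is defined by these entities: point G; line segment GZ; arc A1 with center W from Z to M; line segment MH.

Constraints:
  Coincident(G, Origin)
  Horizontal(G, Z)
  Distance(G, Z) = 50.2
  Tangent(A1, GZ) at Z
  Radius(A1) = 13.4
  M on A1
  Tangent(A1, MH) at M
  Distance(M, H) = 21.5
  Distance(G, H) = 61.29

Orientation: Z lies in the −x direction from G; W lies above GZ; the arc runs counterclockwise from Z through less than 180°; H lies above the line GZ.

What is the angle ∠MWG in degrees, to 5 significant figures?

41.005°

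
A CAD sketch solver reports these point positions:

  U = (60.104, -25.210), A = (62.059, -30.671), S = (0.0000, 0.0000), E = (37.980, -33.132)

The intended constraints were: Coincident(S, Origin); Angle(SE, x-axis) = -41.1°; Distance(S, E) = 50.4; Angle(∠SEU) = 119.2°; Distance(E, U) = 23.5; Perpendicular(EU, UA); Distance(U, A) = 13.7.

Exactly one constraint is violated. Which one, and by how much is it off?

Distance(U, A) = 13.7 — off by 7.90.

S = (0.00, 0.00) ✓; SE at -41.10° ✓; |SE| = 50.40 ✓; ∠SEU = 119.2° ✓; |EU| = 23.50 ✓; ∠(EU, UA) = 90.00° ✓; |UA| = 5.800 ✗.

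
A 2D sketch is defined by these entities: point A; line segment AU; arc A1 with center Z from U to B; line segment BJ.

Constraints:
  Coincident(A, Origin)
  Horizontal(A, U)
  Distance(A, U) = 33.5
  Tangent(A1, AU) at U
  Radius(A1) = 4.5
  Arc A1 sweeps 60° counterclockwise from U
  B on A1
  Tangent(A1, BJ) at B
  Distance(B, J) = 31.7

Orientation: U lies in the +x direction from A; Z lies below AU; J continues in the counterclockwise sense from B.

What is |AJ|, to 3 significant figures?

32.7

A is at the origin; AU is horizontal with |AU| = 33.5 and U on the +x side, so U = (33.5, 0.00). Since A1 is tangent to AU there, ZU ⟂ AU, so Z = U + (0, -4.5) = (33.5, -4.50). On A1, U sits at bearing 90° from Z; a 60° counterclockwise sweep puts B at bearing 150°, so B = Z + 4.5·(cos 150°, sin 150°) = (29.6, -2.25). Tangency of A1 to BJ means the radius ZB is perpendicular to BJ, so BJ runs along (−sin 150°, cos 150°); with |BJ| = 31.7, J = (13.8, -29.7). Then |AJ| = |J − A| = 32.7.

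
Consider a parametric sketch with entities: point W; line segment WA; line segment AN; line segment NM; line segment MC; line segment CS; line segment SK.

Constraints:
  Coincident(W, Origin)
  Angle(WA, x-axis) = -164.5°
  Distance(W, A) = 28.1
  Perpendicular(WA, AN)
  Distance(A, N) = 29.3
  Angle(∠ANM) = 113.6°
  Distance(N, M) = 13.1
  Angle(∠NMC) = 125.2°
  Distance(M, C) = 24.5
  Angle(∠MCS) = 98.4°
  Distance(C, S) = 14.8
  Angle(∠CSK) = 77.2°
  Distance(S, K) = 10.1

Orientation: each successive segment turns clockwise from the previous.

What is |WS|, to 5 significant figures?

8.2558

∠NMC = 125.2° gives MC at -15.700° from the x-axis; with |MC| = 24.5, C = (-1.1559, 22.357). ∠MCS = 98.4° gives CS at -97.300° from the x-axis; with |CS| = 14.8, S = (-3.0365, 7.6771). Then |WS| = |S − W| = 8.2558.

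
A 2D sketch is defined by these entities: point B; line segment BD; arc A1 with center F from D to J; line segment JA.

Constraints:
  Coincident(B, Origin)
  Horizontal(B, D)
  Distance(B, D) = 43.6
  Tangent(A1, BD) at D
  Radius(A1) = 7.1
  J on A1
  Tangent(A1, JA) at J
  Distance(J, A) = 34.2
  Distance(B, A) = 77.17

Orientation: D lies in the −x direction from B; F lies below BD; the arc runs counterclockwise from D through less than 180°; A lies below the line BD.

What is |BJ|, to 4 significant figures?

48.80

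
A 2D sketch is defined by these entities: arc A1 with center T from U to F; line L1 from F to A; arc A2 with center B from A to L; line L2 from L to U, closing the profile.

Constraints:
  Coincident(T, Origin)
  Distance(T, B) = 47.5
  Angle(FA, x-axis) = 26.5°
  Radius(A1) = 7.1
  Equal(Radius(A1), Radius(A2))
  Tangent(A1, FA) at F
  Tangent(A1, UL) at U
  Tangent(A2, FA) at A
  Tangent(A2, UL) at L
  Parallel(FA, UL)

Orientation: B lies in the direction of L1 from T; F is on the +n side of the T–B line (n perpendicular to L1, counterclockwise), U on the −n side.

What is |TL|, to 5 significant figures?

48.028

The slot axis is L1's direction at 26.5°, so u = (cos 26.5°, sin 26.5°) = (0.89493, 0.44620) and n = (−sin 26.5°, cos 26.5°) = (-0.44620, 0.89493). T is at the origin and B lies 47.5 along u from T, so B = 47.5·u = (42.509, 21.194). Tangency of A1 to both parallel lines with radius 7.1 puts F and U at T ± 7.1·n: F = (-3.1680, 6.3540), U = (3.1680, -6.3540). Equal radii place A and L the same way about B: A = B + 7.1·n = (39.341, 27.548), L = B − 7.1·n = (45.677, 14.840). Then |TL| = |L − T| = 48.028.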